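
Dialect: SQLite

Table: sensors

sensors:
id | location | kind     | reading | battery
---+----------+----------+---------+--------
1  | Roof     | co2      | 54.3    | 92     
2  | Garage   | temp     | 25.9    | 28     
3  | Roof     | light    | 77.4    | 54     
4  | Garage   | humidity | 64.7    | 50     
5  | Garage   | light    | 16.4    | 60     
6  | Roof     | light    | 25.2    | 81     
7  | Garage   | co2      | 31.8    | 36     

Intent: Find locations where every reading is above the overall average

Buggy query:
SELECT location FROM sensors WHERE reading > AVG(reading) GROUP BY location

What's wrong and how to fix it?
Bug: AVG() is an aggregate; it can't sit directly in WHERE

Fix: Compute the overall average in a scalar subquery and compare each group's MIN against it in HAVING

Corrected query:
SELECT location FROM sensors GROUP BY location HAVING MIN(reading) > (SELECT AVG(reading) FROM sensors)

Result:
(no rows)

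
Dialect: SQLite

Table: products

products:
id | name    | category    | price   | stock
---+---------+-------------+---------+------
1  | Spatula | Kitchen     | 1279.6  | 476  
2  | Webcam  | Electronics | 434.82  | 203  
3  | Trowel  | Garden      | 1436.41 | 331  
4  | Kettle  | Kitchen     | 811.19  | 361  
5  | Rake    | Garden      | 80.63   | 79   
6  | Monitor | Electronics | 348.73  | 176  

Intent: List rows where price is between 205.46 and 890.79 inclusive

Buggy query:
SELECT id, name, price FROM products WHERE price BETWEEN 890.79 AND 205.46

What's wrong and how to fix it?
Bug: The bounds are reversed; BETWEEN a AND b requires a <= b to match anything

Fix: Swap the bounds so the smaller value comes first

Corrected query:
SELECT id, name, price FROM products WHERE price BETWEEN 205.46 AND 890.79

Result:
id | name    | price 
---+---------+-------
2  | Webcam  | 434.82
4  | Kettle  | 811.19
6  | Monitor | 348.73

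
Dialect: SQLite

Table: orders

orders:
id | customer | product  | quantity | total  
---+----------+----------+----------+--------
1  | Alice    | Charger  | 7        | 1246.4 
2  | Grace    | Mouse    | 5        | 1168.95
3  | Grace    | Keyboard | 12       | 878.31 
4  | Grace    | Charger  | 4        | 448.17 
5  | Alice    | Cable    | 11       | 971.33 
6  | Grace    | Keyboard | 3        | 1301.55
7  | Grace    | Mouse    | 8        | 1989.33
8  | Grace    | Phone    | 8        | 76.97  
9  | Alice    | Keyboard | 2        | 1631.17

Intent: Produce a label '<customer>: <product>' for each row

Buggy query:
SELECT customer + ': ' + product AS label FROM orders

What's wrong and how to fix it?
Bug: '+' is numeric addition; on text columns SQLite converts them to 0 instead of concatenating

Fix: Replace + with || to concatenate text

Corrected query:
SELECT customer || ': ' || product AS label FROM orders

Result:
label          
---------------
Alice: Charger 
Grace: Mouse   
Grace: Keyboard
Grace: Charger 
Alice: Cable   
Grace: Keyboard
Grace: Mouse   
Grace: Phone   
Alice: Keyboard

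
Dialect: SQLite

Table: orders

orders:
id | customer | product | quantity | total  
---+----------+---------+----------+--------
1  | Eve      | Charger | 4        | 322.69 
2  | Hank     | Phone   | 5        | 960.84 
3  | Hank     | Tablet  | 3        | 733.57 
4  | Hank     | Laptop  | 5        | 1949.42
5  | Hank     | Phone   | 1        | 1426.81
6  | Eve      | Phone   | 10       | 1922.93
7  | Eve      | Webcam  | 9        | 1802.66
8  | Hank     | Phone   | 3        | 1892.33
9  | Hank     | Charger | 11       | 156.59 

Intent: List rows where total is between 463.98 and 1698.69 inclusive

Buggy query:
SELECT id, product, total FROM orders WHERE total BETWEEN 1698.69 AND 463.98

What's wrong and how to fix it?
Bug: The bounds are reversed; BETWEEN a AND b requires a <= b to match anything

Fix: Write BETWEEN 463.98 AND 1698.69

Corrected query:
SELECT id, product, total FROM orders WHERE total BETWEEN 463.98 AND 1698.69

Result:
id | product | total  
---+---------+--------
2  | Phone   | 960.84 
3  | Tablet  | 733.57 
5  | Phone   | 1426.81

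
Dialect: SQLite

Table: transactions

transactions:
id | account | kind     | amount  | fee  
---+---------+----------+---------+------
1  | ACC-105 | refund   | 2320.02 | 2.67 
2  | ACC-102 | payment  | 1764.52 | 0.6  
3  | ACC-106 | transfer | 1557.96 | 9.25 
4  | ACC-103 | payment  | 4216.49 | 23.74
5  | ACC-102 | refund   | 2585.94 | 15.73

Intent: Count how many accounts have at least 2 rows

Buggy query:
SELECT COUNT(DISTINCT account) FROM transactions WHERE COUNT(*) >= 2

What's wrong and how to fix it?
Bug: COUNT(*) cannot appear in WHERE; the per-group count doesn't exist yet

Fix: Group first with HAVING COUNT(*) >= 2, then COUNT the resulting groups

Corrected query:
SELECT COUNT(*) FROM (SELECT account FROM transactions GROUP BY account HAVING COUNT(*) >= 2)

Result:
COUNT(*)
--------
1       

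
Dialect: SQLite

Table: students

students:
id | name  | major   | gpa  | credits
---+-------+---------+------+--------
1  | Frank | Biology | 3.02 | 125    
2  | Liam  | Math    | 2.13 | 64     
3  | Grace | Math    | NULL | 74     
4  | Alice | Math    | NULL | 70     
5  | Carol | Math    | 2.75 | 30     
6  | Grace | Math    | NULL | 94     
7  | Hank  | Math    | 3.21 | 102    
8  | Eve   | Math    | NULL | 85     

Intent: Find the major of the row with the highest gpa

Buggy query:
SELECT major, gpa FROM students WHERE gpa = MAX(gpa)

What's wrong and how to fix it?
Bug: MAX(gpa) is an aggregate and cannot be used directly in WHERE

Fix: Use a subquery: WHERE gpa = (SELECT MAX(gpa) FROM students)

Corrected query:
SELECT major, gpa FROM students WHERE gpa = (SELECT MAX(gpa) FROM students)

Result:
major | gpa 
------+-----
Math  | 3.21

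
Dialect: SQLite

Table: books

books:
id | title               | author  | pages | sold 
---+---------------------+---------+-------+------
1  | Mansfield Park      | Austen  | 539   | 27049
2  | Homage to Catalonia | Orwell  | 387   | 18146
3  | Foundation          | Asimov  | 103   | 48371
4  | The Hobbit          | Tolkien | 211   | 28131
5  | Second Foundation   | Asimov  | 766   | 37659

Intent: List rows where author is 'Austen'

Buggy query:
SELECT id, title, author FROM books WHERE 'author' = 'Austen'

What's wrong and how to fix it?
Bug: Single quotes denote string literals in SQL; the column name is being compared as a constant string

Fix: Remove the quotes around the column name (or use double quotes for an identifier)

Corrected query:
SELECT id, title, author FROM books WHERE author = 'Austen'

Result:
id | title          | author
---+----------------+-------
1  | Mansfield Park | Austen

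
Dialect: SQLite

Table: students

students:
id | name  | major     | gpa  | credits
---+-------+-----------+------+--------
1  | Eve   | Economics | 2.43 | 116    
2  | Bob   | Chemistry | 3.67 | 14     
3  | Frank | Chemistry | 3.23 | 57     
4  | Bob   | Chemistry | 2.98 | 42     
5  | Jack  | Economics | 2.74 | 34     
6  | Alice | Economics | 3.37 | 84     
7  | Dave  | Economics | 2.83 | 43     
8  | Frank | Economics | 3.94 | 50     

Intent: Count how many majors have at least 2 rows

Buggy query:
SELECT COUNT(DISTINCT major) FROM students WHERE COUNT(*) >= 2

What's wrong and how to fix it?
Bug: WHERE filters individual rows, not groups, so a group-level COUNT is invalid there

Fix: Use a subquery that GROUPs and filters with HAVING, then count its rows

Corrected query:
SELECT COUNT(*) FROM (SELECT major FROM students GROUP BY major HAVING COUNT(*) >= 2)

Result:
COUNT(*)
--------
2       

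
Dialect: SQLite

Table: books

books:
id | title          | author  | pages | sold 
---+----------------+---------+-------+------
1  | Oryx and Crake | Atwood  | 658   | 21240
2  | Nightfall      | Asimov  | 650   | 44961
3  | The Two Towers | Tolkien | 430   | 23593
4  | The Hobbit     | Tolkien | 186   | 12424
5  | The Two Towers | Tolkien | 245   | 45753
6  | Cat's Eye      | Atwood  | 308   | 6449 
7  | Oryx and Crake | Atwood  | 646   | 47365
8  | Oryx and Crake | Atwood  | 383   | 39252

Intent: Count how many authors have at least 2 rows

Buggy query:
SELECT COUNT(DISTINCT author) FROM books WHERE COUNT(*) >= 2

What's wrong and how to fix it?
Bug: COUNT(*) cannot appear in WHERE; the per-group count doesn't exist yet

Fix: Group first with HAVING COUNT(*) >= 2, then COUNT the resulting groups

Corrected query:
SELECT COUNT(*) FROM (SELECT author FROM books GROUP BY author HAVING COUNT(*) >= 2)

Result:
COUNT(*)
--------
2       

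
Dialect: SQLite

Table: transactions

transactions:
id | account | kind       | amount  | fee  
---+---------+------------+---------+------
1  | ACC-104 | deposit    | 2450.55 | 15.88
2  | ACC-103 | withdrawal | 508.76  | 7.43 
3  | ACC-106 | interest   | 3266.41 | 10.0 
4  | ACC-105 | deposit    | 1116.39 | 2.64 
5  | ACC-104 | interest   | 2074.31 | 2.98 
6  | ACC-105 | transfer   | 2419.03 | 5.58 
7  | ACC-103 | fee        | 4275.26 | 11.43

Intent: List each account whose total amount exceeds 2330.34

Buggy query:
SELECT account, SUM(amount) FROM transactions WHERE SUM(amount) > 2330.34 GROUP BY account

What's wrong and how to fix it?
Bug: SUM(amount) is an aggregate, but WHERE filters rows before aggregation

Fix: Use HAVING (which filters groups after aggregation) instead of WHERE

Corrected query:
SELECT account, SUM(amount) FROM transactions GROUP BY account HAVING SUM(amount) > 2330.34

Result:
account | SUM(amount)
--------+------------
ACC-103 | 4784.02    
ACC-104 | 4524.86    
ACC-105 | 3535.42    
ACC-106 | 3266.41    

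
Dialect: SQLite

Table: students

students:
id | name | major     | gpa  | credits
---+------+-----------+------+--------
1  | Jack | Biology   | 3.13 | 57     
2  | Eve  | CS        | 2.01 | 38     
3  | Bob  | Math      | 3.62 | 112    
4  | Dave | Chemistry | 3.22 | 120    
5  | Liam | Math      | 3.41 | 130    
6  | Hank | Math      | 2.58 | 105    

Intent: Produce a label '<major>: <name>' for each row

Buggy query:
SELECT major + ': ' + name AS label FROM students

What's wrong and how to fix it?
Bug: '+' is numeric addition; on text columns SQLite converts them to 0 instead of concatenating

Fix: Replace + with || to concatenate text

Corrected query:
SELECT major || ': ' || name AS label FROM students

Result:
label          
---------------
Biology: Jack  
CS: Eve        
Math: Bob      
Chemistry: Dave
Math: Liam     
Math: Hank     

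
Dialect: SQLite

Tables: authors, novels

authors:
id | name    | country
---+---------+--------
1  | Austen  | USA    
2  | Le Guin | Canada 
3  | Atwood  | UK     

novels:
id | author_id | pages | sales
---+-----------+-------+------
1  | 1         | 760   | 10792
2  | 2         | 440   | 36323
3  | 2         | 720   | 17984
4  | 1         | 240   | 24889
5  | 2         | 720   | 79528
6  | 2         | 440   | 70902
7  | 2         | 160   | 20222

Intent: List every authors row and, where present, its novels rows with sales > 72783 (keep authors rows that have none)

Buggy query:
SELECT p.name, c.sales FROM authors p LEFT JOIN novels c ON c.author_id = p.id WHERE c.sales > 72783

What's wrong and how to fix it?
Bug: A WHERE condition on the right-hand table after LEFT JOIN drops unmatched parents

Fix: Put 'c.sales > 72783' in the JOIN's ON clause instead of WHERE

Corrected query:
SELECT p.name, c.sales FROM authors p LEFT JOIN novels c ON c.author_id = p.id AND c.sales > 72783

Result:
name    | sales
--------+------
Austen  | NULL 
Le Guin | 79528
Atwood  | NULL 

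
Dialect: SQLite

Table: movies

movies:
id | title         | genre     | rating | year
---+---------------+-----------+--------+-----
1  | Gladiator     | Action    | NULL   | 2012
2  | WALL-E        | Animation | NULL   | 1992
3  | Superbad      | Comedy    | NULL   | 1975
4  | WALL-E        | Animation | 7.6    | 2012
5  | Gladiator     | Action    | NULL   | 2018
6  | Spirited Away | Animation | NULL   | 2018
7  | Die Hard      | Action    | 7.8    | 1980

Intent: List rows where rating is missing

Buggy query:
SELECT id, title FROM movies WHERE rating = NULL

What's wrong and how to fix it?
Bug: Comparing to NULL with '=' never matches; NULL = NULL is unknown, not true

Fix: Use IS NULL to test for NULL

Corrected query:
SELECT id, title FROM movies WHERE rating IS NULL

Result:
id | title        
---+--------------
1  | Gladiator    
2  | WALL-E       
3  | Superbad     
5  | Gladiator    
6  | Spirited Away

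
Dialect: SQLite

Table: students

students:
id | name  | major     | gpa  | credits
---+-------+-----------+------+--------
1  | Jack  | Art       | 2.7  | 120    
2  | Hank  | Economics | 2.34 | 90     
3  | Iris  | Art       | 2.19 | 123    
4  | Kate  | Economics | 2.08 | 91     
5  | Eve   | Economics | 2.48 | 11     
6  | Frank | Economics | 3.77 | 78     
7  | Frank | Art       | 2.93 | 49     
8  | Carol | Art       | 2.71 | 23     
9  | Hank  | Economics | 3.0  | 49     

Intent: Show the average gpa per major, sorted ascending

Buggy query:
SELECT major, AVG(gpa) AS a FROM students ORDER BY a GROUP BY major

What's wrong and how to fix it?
Bug: GROUP BY must precede ORDER BY

Fix: Reorder: SELECT … FROM … GROUP BY … ORDER BY …

Corrected query:
SELECT major, AVG(gpa) AS a FROM students GROUP BY major ORDER BY a

Result:
major     | a     
----------+-------
Art       | 2.6325
Economics | 2.734 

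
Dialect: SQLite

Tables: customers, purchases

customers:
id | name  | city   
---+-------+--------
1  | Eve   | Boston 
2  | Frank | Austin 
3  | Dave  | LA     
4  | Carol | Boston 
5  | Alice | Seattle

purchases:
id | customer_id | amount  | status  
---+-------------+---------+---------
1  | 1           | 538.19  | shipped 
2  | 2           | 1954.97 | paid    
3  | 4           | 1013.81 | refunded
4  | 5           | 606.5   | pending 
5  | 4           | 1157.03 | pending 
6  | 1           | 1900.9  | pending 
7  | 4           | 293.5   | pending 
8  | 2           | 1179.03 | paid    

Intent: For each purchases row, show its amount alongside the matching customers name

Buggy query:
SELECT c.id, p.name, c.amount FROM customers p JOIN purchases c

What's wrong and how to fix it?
Bug: Missing join condition: each purchases row is matched to all customers rows instead of just its own

Fix: Specify the join condition linking the foreign key to the parent id

Corrected query:
SELECT c.id, p.name, c.amount FROM customers p JOIN purchases c ON c.customer_id = p.id

Result:
id | name  | amount 
---+-------+--------
1  | Eve   | 538.19 
2  | Frank | 1954.97
3  | Carol | 1013.81
4  | Alice | 606.5  
5  | Carol | 1157.03
6  | Eve   | 1900.9 
7  | Carol | 293.5  
8  | Frank | 1179.03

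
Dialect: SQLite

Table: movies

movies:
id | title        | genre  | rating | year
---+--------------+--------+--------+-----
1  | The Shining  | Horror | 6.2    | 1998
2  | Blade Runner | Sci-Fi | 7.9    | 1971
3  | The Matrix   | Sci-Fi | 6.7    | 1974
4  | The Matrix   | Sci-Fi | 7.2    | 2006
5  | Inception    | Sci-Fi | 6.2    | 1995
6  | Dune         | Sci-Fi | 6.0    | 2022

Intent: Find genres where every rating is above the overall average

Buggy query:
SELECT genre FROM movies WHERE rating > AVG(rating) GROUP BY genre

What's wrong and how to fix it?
Bug: AVG() is an aggregate; it can't sit directly in WHERE

Fix: Use a subquery for AVG and a HAVING MIN(...) filter so the condition holds for every row in the group

Corrected query:
SELECT genre FROM movies GROUP BY genre HAVING MIN(rating) > (SELECT AVG(rating) FROM movies)

Result:
(no rows)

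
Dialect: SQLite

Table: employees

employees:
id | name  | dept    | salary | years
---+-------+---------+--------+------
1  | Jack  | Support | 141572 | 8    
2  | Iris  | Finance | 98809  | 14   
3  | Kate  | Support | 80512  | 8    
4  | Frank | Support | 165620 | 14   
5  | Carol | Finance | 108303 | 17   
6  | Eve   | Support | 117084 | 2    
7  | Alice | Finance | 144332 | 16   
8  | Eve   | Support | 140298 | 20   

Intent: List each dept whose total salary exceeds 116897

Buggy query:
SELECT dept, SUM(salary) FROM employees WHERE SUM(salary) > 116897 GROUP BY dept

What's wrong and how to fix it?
Bug: Aggregate functions cannot appear in a WHERE clause

Fix: Move the aggregate condition to a HAVING clause

Corrected query:
SELECT dept, SUM(salary) FROM employees GROUP BY dept HAVING SUM(salary) > 116897

Result:
dept    | SUM(salary)
--------+------------
Finance | 351444     
Support | 645086     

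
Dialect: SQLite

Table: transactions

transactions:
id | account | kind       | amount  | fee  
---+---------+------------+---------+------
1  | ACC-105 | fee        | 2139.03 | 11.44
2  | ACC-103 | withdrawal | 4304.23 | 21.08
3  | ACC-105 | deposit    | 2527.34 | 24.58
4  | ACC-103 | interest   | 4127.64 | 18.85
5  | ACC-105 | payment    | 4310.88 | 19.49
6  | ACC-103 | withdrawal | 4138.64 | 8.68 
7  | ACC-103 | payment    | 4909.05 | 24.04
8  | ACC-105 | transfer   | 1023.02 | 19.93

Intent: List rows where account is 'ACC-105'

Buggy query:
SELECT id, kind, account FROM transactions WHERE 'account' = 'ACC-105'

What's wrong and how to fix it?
Bug: 'account' in single quotes is a string literal, not the column; the comparison is literal-vs-literal and never true

Fix: Reference the column as account without single quotes

Corrected query:
SELECT id, kind, account FROM transactions WHERE account = 'ACC-105'

Result:
id | kind     | account
---+----------+--------
1  | fee      | ACC-105
3  | deposit  | ACC-105
5  | payment  | ACC-105
8  | transfer | ACC-105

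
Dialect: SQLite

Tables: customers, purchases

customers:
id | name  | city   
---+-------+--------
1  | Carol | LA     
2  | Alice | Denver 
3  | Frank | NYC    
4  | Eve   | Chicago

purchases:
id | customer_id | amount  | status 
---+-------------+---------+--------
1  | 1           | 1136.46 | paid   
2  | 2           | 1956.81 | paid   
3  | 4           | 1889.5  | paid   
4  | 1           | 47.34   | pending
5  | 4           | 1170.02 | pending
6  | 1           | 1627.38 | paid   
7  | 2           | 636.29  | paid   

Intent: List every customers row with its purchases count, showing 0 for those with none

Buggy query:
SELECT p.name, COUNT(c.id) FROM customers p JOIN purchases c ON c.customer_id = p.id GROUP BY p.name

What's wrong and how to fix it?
Bug: An inner join excludes parents with zero children

Fix: Use LEFT JOIN so parents without children still appear (COUNT(c.id) gives 0)

Corrected query:
SELECT p.name, COUNT(c.id) FROM customers p LEFT JOIN purchases c ON c.customer_id = p.id GROUP BY p.name

Result:
name  | COUNT(c.id)
------+------------
Alice | 2          
Carol | 3          
Eve   | 2          
Frank | 0          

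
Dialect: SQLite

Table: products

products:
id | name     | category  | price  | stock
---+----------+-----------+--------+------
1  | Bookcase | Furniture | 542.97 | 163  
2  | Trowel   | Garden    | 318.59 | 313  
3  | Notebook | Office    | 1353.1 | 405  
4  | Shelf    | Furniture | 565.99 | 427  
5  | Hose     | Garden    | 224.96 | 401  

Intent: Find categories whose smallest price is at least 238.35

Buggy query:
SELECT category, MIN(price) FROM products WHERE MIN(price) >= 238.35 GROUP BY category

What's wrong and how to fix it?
Bug: Aggregates like MIN are computed per group after WHERE runs

Fix: Use HAVING for the per-group MIN condition

Corrected query:
SELECT category, MIN(price) FROM products GROUP BY category HAVING MIN(price) >= 238.35

Result:
category  | MIN(price)
----------+-----------
Furniture | 542.97    
Office    | 1353.1    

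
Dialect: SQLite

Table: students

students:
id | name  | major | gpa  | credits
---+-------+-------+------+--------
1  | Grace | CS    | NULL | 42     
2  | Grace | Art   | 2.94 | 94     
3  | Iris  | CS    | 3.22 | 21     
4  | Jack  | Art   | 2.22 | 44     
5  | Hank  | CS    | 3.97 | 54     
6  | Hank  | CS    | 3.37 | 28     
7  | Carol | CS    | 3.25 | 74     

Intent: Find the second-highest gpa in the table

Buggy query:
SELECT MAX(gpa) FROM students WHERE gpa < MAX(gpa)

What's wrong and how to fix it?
Bug: The inner MAX is an aggregate inside WHERE, which is not allowed

Fix: Compute the overall MAX in a subquery, then take MAX of rows below it

Corrected query:
SELECT MAX(gpa) FROM students WHERE gpa < (SELECT MAX(gpa) FROM students)

Result:
MAX(gpa)
--------
3.37    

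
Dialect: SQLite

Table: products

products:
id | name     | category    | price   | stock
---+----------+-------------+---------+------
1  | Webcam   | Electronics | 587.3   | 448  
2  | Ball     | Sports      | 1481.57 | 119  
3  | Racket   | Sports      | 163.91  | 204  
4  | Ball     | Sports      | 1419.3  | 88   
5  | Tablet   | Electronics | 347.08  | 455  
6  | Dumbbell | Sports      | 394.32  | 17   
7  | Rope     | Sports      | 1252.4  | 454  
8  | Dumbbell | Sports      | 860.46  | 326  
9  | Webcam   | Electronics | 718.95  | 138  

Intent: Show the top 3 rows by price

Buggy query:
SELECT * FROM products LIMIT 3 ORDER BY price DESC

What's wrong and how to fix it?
Bug: LIMIT must come after ORDER BY

Fix: Sort with ORDER BY, then apply LIMIT

Corrected query:
SELECT * FROM products ORDER BY price DESC LIMIT 3

Result:
id | name | category | price   | stock
---+------+----------+---------+------
2  | Ball | Sports   | 1481.57 | 119  
4  | Ball | Sports   | 1419.3  | 88   
7  | Rope | Sports   | 1252.4  | 454  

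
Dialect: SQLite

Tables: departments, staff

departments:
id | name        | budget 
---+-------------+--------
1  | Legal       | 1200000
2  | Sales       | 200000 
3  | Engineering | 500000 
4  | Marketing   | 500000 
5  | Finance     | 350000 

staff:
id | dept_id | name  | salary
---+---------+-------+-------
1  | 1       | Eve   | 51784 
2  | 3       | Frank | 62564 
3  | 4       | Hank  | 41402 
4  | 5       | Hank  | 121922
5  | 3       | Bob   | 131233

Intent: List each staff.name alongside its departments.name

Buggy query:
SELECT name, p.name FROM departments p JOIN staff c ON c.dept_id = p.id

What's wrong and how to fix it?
Bug: Both tables have a 'name' column; the unqualified reference is ambiguous

Fix: Qualify the column with its table alias (c.name)

Corrected query:
SELECT c.name, p.name FROM departments p JOIN staff c ON c.dept_id = p.id

Result:
name  | name       
------+------------
Eve   | Legal      
Frank | Engineering
Hank  | Marketing  
Hank  | Finance    
Bob   | Engineering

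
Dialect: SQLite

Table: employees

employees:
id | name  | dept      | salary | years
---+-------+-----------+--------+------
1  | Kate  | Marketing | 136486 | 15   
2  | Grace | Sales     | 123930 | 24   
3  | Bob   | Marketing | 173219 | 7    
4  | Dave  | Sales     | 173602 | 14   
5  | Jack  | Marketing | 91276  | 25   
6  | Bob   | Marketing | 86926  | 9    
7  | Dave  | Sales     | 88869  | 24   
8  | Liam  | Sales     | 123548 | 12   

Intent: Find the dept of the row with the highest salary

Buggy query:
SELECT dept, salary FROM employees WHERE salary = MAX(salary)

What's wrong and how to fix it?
Bug: MAX(salary) is an aggregate and cannot be used directly in WHERE

Fix: Wrap MAX in a scalar subquery so WHERE compares against a single value

Corrected query:
SELECT dept, salary FROM employees WHERE salary = (SELECT MAX(salary) FROM employees)

Result:
dept  | salary
------+-------
Sales | 173602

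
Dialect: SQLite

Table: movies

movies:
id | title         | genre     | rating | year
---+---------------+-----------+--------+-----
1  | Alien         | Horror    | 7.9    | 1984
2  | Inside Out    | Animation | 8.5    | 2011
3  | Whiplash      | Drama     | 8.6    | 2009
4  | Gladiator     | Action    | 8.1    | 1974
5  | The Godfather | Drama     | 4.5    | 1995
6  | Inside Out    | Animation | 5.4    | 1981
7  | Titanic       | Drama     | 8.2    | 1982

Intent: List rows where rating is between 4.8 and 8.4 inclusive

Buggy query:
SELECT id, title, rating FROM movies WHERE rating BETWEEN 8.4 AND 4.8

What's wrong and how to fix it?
Bug: The bounds are reversed; BETWEEN a AND b requires a <= b to match anything

Fix: Write BETWEEN 4.8 AND 8.4

Corrected query:
SELECT id, title, rating FROM movies WHERE rating BETWEEN 4.8 AND 8.4

Result:
id | title      | rating
---+------------+-------
1  | Alien      | 7.9   
4  | Gladiator  | 8.1   
6  | Inside Out | 5.4   
7  | Titanic    | 8.2   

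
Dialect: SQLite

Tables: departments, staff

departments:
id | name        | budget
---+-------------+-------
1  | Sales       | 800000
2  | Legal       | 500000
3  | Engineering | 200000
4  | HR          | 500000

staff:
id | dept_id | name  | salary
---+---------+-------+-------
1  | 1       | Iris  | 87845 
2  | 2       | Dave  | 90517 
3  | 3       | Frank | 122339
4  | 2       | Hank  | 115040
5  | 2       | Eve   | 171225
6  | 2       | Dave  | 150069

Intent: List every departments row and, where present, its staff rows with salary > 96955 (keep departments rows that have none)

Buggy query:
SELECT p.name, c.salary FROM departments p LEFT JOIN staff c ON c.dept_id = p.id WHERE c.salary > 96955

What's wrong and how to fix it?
Bug: Filtering c.salary in WHERE discards the NULL rows produced by LEFT JOIN, turning it into an inner join

Fix: Move the right-table condition into the ON clause so unmatched parents are kept

Corrected query:
SELECT p.name, c.salary FROM departments p LEFT JOIN staff c ON c.dept_id = p.id AND c.salary > 96955

Result:
name        | salary
------------+-------
Sales       | NULL  
Legal       | 115040
Legal       | 150069
Legal       | 171225
Engineering | 122339
HR          | NULL  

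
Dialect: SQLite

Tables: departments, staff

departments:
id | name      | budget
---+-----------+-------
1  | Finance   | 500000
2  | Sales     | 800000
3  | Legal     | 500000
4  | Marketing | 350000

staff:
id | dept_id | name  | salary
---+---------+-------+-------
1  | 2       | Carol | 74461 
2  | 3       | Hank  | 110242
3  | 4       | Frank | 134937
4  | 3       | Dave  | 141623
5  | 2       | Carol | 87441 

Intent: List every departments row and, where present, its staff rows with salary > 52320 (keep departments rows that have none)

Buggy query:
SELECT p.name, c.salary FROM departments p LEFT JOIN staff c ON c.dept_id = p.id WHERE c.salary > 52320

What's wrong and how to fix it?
Bug: Filtering c.salary in WHERE discards the NULL rows produced by LEFT JOIN, turning it into an inner join

Fix: Move the right-table condition into the ON clause so unmatched parents are kept

Corrected query:
SELECT p.name, c.salary FROM departments p LEFT JOIN staff c ON c.dept_id = p.id AND c.salary > 52320

Result:
name      | salary
----------+-------
Finance   | NULL  
Sales     | 74461 
Sales     | 87441 
Legal     | 110242
Legal     | 141623
Marketing | 134937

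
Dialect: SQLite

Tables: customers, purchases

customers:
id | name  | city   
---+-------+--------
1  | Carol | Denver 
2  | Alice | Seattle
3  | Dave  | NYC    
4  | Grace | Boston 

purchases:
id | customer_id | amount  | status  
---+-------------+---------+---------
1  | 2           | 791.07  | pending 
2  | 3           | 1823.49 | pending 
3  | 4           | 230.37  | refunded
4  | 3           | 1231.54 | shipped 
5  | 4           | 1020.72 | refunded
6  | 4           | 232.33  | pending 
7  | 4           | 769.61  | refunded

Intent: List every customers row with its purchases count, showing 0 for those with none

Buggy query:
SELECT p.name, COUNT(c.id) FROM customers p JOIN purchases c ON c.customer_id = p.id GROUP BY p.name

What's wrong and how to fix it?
Bug: An inner join excludes parents with zero children

Fix: Switch to LEFT JOIN to retain unmatched parent rows

Corrected query:
SELECT p.name, COUNT(c.id) FROM customers p LEFT JOIN purchases c ON c.customer_id = p.id GROUP BY p.name

Result:
name  | COUNT(c.id)
------+------------
Alice | 1          
Carol | 0          
Dave  | 2          
Grace | 4          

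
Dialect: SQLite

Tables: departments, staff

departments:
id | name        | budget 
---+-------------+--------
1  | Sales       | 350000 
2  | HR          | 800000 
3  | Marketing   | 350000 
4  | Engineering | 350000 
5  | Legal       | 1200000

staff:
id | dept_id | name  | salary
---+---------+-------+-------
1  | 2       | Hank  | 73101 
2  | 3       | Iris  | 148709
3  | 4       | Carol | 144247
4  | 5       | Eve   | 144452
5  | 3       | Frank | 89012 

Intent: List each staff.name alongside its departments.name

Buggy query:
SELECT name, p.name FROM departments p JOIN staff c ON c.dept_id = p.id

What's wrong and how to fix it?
Bug: Both tables have a 'name' column; the unqualified reference is ambiguous

Fix: Prefix ambiguous columns with the table alias

Corrected query:
SELECT c.name, p.name FROM departments p JOIN staff c ON c.dept_id = p.id

Result:
name  | name       
------+------------
Hank  | HR         
Iris  | Marketing  
Carol | Engineering
Eve   | Legal      
Frank | Marketing  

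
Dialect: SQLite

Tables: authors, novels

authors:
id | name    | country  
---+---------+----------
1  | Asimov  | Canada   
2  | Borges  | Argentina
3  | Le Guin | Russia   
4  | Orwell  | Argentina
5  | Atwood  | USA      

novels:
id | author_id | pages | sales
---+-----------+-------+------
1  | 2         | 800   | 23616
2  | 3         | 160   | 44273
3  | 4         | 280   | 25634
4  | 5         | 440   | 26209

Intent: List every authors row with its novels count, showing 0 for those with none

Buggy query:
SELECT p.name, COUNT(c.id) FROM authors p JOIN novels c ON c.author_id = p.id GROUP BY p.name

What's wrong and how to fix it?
Bug: INNER JOIN drops authors rows that have no matching novels rows

Fix: Use LEFT JOIN so parents without children still appear (COUNT(c.id) gives 0)

Corrected query:
SELECT p.name, COUNT(c.id) FROM authors p LEFT JOIN novels c ON c.author_id = p.id GROUP BY p.name

Result:
name    | COUNT(c.id)
--------+------------
Asimov  | 0          
Atwood  | 1          
Borges  | 1          
Le Guin | 1          
Orwell  | 1          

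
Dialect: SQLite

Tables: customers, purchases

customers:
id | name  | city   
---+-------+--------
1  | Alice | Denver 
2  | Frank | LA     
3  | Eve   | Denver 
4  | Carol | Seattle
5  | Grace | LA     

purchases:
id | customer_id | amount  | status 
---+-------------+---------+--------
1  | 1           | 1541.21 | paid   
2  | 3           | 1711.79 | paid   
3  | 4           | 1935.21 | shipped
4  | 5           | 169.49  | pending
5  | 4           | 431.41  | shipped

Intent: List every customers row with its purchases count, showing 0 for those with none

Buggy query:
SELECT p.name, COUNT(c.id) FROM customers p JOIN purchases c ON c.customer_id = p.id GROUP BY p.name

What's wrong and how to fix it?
Bug: An inner join excludes parents with zero children

Fix: Switch to LEFT JOIN to retain unmatched parent rows

Corrected query:
SELECT p.name, COUNT(c.id) FROM customers p LEFT JOIN purchases c ON c.customer_id = p.id GROUP BY p.name

Result:
name  | COUNT(c.id)
------+------------
Alice | 1          
Carol | 2          
Eve   | 1          
Frank | 0          
Grace | 1          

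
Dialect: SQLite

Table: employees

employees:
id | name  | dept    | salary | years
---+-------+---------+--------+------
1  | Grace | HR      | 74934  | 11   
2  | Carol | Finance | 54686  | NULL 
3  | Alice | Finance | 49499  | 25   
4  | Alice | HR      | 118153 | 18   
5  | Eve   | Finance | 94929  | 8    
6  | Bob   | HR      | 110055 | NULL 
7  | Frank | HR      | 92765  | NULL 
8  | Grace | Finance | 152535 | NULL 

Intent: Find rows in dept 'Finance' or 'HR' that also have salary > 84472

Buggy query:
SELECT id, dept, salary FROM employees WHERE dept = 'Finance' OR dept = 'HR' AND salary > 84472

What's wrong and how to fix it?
Bug: AND binds tighter than OR, so this parses as dept = 'Finance' OR (dept = 'HR' AND salary > 84472)

Fix: Group the OR with parentheses (or use IN), then AND the threshold

Corrected query:
SELECT id, dept, salary FROM employees WHERE (dept = 'Finance' OR dept = 'HR') AND salary > 84472

Result:
id | dept    | salary
---+---------+-------
4  | HR      | 118153
5  | Finance | 94929 
6  | HR      | 110055
7  | HR      | 92765 
8  | Finance | 152535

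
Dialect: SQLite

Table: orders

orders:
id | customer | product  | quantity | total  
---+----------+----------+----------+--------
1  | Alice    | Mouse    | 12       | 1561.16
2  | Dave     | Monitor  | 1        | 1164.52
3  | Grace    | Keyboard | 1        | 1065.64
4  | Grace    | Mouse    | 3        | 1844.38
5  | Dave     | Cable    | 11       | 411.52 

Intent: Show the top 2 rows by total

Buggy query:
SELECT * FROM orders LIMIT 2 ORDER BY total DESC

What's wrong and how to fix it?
Bug: ORDER BY cannot follow LIMIT; LIMIT is the final clause

Fix: Swap the clauses: ORDER BY first, then LIMIT

Corrected query:
SELECT * FROM orders ORDER BY total DESC LIMIT 2

Result:
id | customer | product | quantity | total  
---+----------+---------+----------+--------
4  | Grace    | Mouse   | 3        | 1844.38
1  | Alice    | Mouse   | 12       | 1561.16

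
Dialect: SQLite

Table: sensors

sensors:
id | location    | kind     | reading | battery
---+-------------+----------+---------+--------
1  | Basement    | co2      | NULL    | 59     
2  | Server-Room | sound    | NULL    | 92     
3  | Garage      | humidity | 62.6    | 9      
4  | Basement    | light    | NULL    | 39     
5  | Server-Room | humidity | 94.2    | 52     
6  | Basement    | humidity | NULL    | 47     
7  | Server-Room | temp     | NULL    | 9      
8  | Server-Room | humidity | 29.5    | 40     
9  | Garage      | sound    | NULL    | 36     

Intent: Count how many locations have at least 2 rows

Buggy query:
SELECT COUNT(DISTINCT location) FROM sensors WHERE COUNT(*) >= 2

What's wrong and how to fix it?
Bug: WHERE filters individual rows, not groups, so a group-level COUNT is invalid there

Fix: Use a subquery that GROUPs and filters with HAVING, then count its rows

Corrected query:
SELECT COUNT(*) FROM (SELECT location FROM sensors GROUP BY location HAVING COUNT(*) >= 2)

Result:
COUNT(*)
--------
3       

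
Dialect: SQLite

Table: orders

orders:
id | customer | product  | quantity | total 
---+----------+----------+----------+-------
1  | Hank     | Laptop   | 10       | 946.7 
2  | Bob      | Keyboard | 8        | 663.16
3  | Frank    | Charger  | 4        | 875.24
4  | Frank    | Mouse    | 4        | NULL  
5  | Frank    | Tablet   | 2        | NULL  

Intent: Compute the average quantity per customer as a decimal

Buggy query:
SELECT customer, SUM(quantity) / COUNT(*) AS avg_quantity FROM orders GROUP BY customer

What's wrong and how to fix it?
Bug: Both operands are integers, so '/' performs integer division and truncates

Fix: Cast one side to REAL so the division keeps the fractional part

Corrected query:
SELECT customer, SUM(quantity) * 1.0 / COUNT(*) AS avg_quantity FROM orders GROUP BY customer

Result:
customer | avg_quantity
---------+-------------
Bob      | 8           
Frank    | 3.333333    
Hank     | 10          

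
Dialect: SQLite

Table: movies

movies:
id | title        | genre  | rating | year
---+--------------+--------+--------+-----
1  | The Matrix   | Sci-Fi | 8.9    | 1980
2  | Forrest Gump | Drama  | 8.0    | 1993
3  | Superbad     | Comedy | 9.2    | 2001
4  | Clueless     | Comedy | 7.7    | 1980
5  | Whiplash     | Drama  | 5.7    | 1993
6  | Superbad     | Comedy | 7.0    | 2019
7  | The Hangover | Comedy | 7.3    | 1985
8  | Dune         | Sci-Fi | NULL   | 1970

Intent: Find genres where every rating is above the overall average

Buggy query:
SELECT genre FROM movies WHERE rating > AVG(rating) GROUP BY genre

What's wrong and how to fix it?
Bug: AVG() is an aggregate; it can't sit directly in WHERE

Fix: Use a subquery for AVG and a HAVING MIN(...) filter so the condition holds for every row in the group

Corrected query:
SELECT genre FROM movies GROUP BY genre HAVING MIN(rating) > (SELECT AVG(rating) FROM movies)

Result:
genre 
------
Sci-Fi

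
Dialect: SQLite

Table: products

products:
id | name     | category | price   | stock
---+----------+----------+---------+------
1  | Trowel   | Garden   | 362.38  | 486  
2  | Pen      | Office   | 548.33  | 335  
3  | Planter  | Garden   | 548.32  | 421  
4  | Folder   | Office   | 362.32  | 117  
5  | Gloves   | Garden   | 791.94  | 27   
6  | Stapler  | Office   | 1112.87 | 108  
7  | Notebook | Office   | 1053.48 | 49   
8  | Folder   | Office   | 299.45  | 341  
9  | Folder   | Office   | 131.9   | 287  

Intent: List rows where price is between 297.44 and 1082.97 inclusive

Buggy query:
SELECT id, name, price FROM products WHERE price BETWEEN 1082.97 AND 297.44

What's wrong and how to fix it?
Bug: The bounds are reversed; BETWEEN a AND b requires a <= b to match anything

Fix: Swap the bounds so the smaller value comes first

Corrected query:
SELECT id, name, price FROM products WHERE price BETWEEN 297.44 AND 1082.97

Result:
id | name     | price  
---+----------+--------
1  | Trowel   | 362.38 
2  | Pen      | 548.33 
3  | Planter  | 548.32 
4  | Folder   | 362.32 
5  | Gloves   | 791.94 
7  | Notebook | 1053.48
8  | Folder   | 299.45 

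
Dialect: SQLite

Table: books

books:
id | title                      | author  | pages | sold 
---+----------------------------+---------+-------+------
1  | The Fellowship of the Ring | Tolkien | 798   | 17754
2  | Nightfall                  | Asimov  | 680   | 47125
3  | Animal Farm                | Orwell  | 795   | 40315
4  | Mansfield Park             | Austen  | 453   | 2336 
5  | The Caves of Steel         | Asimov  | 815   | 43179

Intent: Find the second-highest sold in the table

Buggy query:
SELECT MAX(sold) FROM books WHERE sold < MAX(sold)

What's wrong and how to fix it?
Bug: The inner MAX is an aggregate inside WHERE, which is not allowed

Fix: Put the inner MAX in a scalar subquery

Corrected query:
SELECT MAX(sold) FROM books WHERE sold < (SELECT MAX(sold) FROM books)

Result:
MAX(sold)
---------
43179    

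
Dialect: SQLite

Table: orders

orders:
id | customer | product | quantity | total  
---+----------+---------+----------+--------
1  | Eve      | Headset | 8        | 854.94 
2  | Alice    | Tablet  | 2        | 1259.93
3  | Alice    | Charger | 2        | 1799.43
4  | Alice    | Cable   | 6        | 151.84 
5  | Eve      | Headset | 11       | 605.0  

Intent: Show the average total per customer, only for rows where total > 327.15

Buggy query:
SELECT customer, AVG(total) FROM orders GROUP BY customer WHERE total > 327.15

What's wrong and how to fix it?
Bug: WHERE cannot follow GROUP BY

Fix: Move the WHERE clause before GROUP BY

Corrected query:
SELECT customer, AVG(total) FROM orders WHERE total > 327.15 GROUP BY customer

Result:
customer | AVG(total)
---------+-----------
Alice    | 1529.68   
Eve      | 729.97    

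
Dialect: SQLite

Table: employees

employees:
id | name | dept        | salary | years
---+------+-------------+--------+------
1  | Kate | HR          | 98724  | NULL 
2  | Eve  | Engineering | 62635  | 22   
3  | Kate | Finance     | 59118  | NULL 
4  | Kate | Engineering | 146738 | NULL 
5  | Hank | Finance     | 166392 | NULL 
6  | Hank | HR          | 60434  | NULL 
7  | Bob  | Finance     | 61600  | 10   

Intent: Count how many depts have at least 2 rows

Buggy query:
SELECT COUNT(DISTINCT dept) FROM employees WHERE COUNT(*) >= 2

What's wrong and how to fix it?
Bug: COUNT(*) cannot appear in WHERE; the per-group count doesn't exist yet

Fix: Use a subquery that GROUPs and filters with HAVING, then count its rows

Corrected query:
SELECT COUNT(*) FROM (SELECT dept FROM employees GROUP BY dept HAVING COUNT(*) >= 2)

Result:
COUNT(*)
--------
3       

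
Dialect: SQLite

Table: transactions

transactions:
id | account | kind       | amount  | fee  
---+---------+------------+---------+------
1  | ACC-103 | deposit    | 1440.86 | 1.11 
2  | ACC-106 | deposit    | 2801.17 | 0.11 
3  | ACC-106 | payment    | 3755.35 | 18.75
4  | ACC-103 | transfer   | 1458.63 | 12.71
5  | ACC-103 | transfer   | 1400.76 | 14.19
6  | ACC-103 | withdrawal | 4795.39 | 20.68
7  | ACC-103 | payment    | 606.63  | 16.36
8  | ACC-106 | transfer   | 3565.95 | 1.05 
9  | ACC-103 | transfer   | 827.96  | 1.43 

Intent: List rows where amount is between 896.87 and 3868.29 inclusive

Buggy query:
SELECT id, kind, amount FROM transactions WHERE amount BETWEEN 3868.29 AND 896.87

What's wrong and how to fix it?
Bug: BETWEEN expects the lower bound first; with 3868.29 AND 896.87 the range is empty

Fix: Write BETWEEN 896.87 AND 3868.29

Corrected query:
SELECT id, kind, amount FROM transactions WHERE amount BETWEEN 896.87 AND 3868.29

Result:
id | kind     | amount 
---+----------+--------
1  | deposit  | 1440.86
2  | deposit  | 2801.17
3  | payment  | 3755.35
4  | transfer | 1458.63
5  | transfer | 1400.76
8  | transfer | 3565.95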